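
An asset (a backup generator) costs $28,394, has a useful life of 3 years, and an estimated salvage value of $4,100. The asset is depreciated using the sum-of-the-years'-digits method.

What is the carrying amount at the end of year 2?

$8,149

Depreciable base = $28,394 − $4,100 = $24,294.
Sum of the years' digits = 3+2+1 = 6.
Year 1: $24,294 × 3/6 = $12,147. Book value $16,247.
Year 2: $24,294 × 2/6 = $8,098. Book value $8,149.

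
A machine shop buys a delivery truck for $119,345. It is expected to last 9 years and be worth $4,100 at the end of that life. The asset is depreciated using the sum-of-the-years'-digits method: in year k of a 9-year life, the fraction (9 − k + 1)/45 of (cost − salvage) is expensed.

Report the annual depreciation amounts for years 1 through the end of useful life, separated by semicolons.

$23,049; $20,488; $17,927; $15,366; $12,805; $10,244; $7,683; $5,122; $2,561

Depreciable base = $119,345 − $4,100 = $115,245.
Sum of the years' digits = 9+8+7+6+5+4+3+2+1 = 45.
Year 1: $115,245 × 9/45 = $23,049. Book value $96,296.
Year 2: $115,245 × 8/45 = $20,488. Book value $75,808.
Year 3: $115,245 × 7/45 = $17,927. Book value $57,881.
Year 4: $115,245 × 6/45 = $15,366. Book value $42,515.
Year 5: $115,245 × 5/45 = $12,805. Book value $29,710.
Year 6: $115,245 × 4/45 = $10,244. Book value $19,466.
Year 7: $115,245 × 3/45 = $7,683. Book value $11,783.
Year 8: $115,245 × 2/45 = $5,122. Book value $6,661.
Year 9: $115,245 × 1/45 = $2,561. Book value $4,100.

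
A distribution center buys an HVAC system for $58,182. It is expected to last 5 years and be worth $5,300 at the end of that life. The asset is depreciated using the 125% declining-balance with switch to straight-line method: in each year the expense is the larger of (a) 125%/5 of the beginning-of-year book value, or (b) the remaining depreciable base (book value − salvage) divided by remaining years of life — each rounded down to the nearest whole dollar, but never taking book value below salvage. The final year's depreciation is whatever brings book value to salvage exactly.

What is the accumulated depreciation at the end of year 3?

Depreciable base = $58,182 − $5,300 = $52,882.
Year 1: DB = ⌊$58,182 × 125%/5⌋ = $14,545; SL = ⌊$52,882/5⌋ = $10,576 → take DB $14,545. Book value $43,637.
Year 2: DB = ⌊$43,637 × 125%/5⌋ = $10,909; SL = ⌊$38,337/4⌋ = $9,584 → take DB $10,909. Book value $32,728.
Year 3: DB = ⌊$32,728 × 125%/5⌋ = $8,182; SL = ⌊$27,428/3⌋ = $9,142 → take SL $9,142. Book value $23,586.
Accumulated through year 3 = $58,182 − $23,586 = $34,596.

$34,596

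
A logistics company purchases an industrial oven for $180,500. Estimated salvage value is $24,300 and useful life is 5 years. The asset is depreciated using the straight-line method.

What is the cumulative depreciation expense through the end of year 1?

Depreciable base = $180,500 − $24,300 = $156,200.
Annual expense = $156,200 / 5 = $31,240.
End of year 1: book value $149,260.
Accumulated through year 1 = $180,500 − $149,260 = $31,240.

$31,240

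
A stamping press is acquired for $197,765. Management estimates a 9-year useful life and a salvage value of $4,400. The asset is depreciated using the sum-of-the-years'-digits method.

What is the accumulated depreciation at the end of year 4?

$128,910

Depreciable base = $197,765 − $4,400 = $193,365.
Sum of the years' digits = 9+8+7+6+5+4+3+2+1 = 45.
Year 1: $193,365 × 9/45 = $38,673. Book value $159,092.
Year 2: $193,365 × 8/45 = $34,376. Book value $124,716.
Year 3: $193,365 × 7/45 = $30,079. Book value $94,637.
Year 4: $193,365 × 6/45 = $25,782. Book value $68,855.
Accumulated through year 4 = $197,765 − $68,855 = $128,910.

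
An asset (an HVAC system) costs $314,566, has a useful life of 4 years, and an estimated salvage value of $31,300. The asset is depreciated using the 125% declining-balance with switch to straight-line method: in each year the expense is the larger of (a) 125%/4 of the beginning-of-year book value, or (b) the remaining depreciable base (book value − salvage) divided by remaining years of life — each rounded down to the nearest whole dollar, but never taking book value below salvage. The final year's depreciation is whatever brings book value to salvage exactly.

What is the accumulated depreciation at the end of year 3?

Depreciable base = $314,566 − $31,300 = $283,266.
Year 1: DB = ⌊$314,566 × 125%/4⌋ = $98,301; SL = ⌊$283,266/4⌋ = $70,816 → take DB $98,301. Book value $216,265.
Year 2: DB = ⌊$216,265 × 125%/4⌋ = $67,582; SL = ⌊$184,965/3⌋ = $61,655 → take DB $67,582. Book value $148,683.
Year 3: DB = ⌊$148,683 × 125%/4⌋ = $46,463; SL = ⌊$117,383/2⌋ = $58,691 → take SL $58,691. Book value $89,992.
Accumulated through year 3 = $314,566 − $89,992 = $224,574.

$224,574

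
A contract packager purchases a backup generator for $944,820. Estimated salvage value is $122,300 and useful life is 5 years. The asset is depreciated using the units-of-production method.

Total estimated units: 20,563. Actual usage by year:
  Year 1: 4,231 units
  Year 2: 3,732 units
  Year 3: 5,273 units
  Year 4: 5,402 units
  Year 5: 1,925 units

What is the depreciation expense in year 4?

$216,080

Depreciable base = $944,820 − $122,300 = $822,520.
Rate = $822,520 / 20,563 units = $40 per unit.
Year 1: 4,231 × $40 = $169,240. Book value $775,580.
Year 2: 3,732 × $40 = $149,280. Book value $626,300.
Year 3: 5,273 × $40 = $210,920. Book value $415,380.
Year 4: 5,402 × $40 = $216,080. Book value $199,300.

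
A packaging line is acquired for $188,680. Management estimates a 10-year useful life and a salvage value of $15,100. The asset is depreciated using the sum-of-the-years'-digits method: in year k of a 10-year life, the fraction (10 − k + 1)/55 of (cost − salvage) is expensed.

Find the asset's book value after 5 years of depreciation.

Depreciable base = $188,680 − $15,100 = $173,580.
Sum of the years' digits = 10+9+8+7+6+5+4+3+2+1 = 55.
Year 1: $173,580 × 10/55 = $31,560. Book value $157,120.
Year 2: $173,580 × 9/55 = $28,404. Book value $128,716.
Year 3: $173,580 × 8/55 = $25,248. Book value $103,468.
Year 4: $173,580 × 7/55 = $22,092. Book value $81,376.
Year 5: $173,580 × 6/55 = $18,936. Book value $62,440.

$62,440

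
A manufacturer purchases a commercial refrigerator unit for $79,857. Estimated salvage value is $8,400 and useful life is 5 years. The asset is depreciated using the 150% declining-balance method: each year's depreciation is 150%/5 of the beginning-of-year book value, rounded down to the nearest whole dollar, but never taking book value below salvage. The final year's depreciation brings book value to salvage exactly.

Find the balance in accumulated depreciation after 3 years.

Depreciable base = $79,857 − $8,400 = $71,457.
Year 1: ⌊$79,857 × 150%/5⌋ = $23,957. Book value $55,900.
Year 2: ⌊$55,900 × 150%/5⌋ = $16,770. Book value $39,130.
Year 3: ⌊$39,130 × 150%/5⌋ = $11,739. Book value $27,391.
Accumulated through year 3 = $79,857 − $27,391 = $52,466.

$52,466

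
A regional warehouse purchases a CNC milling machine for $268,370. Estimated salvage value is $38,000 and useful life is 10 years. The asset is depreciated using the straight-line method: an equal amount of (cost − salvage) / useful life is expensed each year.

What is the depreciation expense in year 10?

Depreciable base = $268,370 − $38,000 = $230,370.
Annual expense = $230,370 / 10 = $23,037.

$23,037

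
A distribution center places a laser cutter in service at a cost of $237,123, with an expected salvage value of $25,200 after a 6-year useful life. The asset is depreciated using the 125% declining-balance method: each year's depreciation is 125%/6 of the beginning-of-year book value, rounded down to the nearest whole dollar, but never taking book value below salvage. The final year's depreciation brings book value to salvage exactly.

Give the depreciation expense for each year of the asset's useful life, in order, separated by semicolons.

Depreciable base = $237,123 − $25,200 = $211,923.
Year 1: ⌊$237,123 × 125%/6⌋ = $49,400. Book value $187,723.
Year 2: ⌊$187,723 × 125%/6⌋ = $39,108. Book value $148,615.
Year 3: ⌊$148,615 × 125%/6⌋ = $30,961. Book value $117,654.
Year 4: ⌊$117,654 × 125%/6⌋ = $24,511. Book value $93,143.
Year 5: ⌊$93,143 × 125%/6⌋ = $19,404. Book value $73,739.
Year 6 (final): $73,739 − $25,200 = $48,539. Book value $25,200.

$49,400; $39,108; $30,961; $24,511; $19,404; $48,539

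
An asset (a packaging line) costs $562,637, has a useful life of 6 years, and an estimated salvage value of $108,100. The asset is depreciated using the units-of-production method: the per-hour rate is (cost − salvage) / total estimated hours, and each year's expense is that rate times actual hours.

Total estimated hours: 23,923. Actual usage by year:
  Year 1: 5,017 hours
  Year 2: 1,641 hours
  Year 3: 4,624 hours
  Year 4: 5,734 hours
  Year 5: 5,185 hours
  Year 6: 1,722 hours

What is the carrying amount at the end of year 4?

Depreciable base = $562,637 − $108,100 = $454,537.
Rate = $454,537 / 23,923 hours = $19 per hour.
Year 1: 5,017 × $19 = $95,323. Book value $467,314.
Year 2: 1,641 × $19 = $31,179. Book value $436,135.
Year 3: 4,624 × $19 = $87,856. Book value $348,279.
Year 4: 5,734 × $19 = $108,946. Book value $239,333.

$239,333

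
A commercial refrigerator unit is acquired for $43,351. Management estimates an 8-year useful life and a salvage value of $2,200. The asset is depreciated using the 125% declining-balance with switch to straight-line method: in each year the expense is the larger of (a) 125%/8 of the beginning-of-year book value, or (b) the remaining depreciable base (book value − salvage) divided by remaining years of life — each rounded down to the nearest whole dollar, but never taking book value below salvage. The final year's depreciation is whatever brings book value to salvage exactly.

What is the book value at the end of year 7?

Depreciable base = $43,351 − $2,200 = $41,151.
Year 1: DB = ⌊$43,351 × 125%/8⌋ = $6,773; SL = ⌊$41,151/8⌋ = $5,143 → take DB $6,773. Book value $36,578.
Year 2: DB = ⌊$36,578 × 125%/8⌋ = $5,715; SL = ⌊$34,378/7⌋ = $4,911 → take DB $5,715. Book value $30,863.
Year 3: DB = ⌊$30,863 × 125%/8⌋ = $4,822; SL = ⌊$28,663/6⌋ = $4,777 → take DB $4,822. Book value $26,041.
Year 4: DB = ⌊$26,041 × 125%/8⌋ = $4,068; SL = ⌊$23,841/5⌋ = $4,768 → take SL $4,768. Book value $21,273.
Year 5: DB = ⌊$21,273 × 125%/8⌋ = $3,323; SL = ⌊$19,073/4⌋ = $4,768 → take SL $4,768. Book value $16,505.
Year 6: DB = ⌊$16,505 × 125%/8⌋ = $2,578; SL = ⌊$14,305/3⌋ = $4,768 → take SL $4,768. Book value $11,737.
Year 7: DB = ⌊$11,737 × 125%/8⌋ = $1,833; SL = ⌊$9,537/2⌋ = $4,768 → take SL $4,768. Book value $6,969.

$6,969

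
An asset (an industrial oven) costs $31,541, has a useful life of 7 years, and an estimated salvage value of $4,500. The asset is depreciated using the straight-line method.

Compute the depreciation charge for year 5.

Depreciable base = $31,541 − $4,500 = $27,041.
Annual expense = $27,041 / 7 = $3,863.

$3,863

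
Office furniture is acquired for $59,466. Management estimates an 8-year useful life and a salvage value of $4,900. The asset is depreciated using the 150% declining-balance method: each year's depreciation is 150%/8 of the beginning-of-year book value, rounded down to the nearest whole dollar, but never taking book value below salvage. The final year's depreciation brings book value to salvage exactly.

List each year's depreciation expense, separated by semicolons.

$11,149; $9,059; $7,360; $5,980; $4,859; $3,948; $3,208; $9,003

Depreciable base = $59,466 − $4,900 = $54,566.
Year 1: ⌊$59,466 × 150%/8⌋ = $11,149. Book value $48,317.
Year 2: ⌊$48,317 × 150%/8⌋ = $9,059. Book value $39,258.
Year 3: ⌊$39,258 × 150%/8⌋ = $7,360. Book value $31,898.
Year 4: ⌊$31,898 × 150%/8⌋ = $5,980. Book value $25,918.
Year 5: ⌊$25,918 × 150%/8⌋ = $4,859. Book value $21,059.
Year 6: ⌊$21,059 × 150%/8⌋ = $3,948. Book value $17,111.
Year 7: ⌊$17,111 × 150%/8⌋ = $3,208. Book value $13,903.
Year 8 (final): $13,903 − $4,900 = $9,003. Book value $4,900.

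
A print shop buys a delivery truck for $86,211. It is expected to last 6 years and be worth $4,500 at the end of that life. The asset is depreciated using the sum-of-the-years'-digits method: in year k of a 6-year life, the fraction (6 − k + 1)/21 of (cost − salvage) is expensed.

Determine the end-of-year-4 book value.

Depreciable base = $86,211 − $4,500 = $81,711.
Sum of the years' digits = 6+5+4+3+2+1 = 21.
Year 1: $81,711 × 6/21 = $23,346. Book value $62,865.
Year 2: $81,711 × 5/21 = $19,455. Book value $43,410.
Year 3: $81,711 × 4/21 = $15,564. Book value $27,846.
Year 4: $81,711 × 3/21 = $11,673. Book value $16,173.

$16,173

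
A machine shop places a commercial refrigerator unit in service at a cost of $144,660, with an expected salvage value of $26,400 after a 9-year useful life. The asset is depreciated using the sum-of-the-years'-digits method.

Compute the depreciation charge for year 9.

Depreciable base = $144,660 − $26,400 = $118,260.
Sum of the years' digits = 9+8+7+6+5+4+3+2+1 = 45.
Year 1: $118,260 × 9/45 = $23,652. Book value $121,008.
Year 2: $118,260 × 8/45 = $21,024. Book value $99,984.
Year 3: $118,260 × 7/45 = $18,396. Book value $81,588.
Year 4: $118,260 × 6/45 = $15,768. Book value $65,820.
Year 5: $118,260 × 5/45 = $13,140. Book value $52,680.
Year 6: $118,260 × 4/45 = $10,512. Book value $42,168.
Year 7: $118,260 × 3/45 = $7,884. Book value $34,284.
Year 8: $118,260 × 2/45 = $5,256. Book value $29,028.
Year 9: $118,260 × 1/45 = $2,628. Book value $26,400.

$2,628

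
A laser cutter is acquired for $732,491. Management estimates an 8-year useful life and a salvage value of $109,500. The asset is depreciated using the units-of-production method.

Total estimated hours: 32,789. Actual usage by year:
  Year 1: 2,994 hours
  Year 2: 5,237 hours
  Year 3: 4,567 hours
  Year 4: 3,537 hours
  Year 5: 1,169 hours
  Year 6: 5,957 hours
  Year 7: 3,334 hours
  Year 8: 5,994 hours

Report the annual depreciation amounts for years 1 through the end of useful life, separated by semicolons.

Depreciable base = $732,491 − $109,500 = $622,991.
Rate = $622,991 / 32,789 hours = $19 per hour.
Year 1: 2,994 × $19 = $56,886. Book value $675,605.
Year 2: 5,237 × $19 = $99,503. Book value $576,102.
Year 3: 4,567 × $19 = $86,773. Book value $489,329.
Year 4: 3,537 × $19 = $67,203. Book value $422,126.
Year 5: 1,169 × $19 = $22,211. Book value $399,915.
Year 6: 5,957 × $19 = $113,183. Book value $286,732.
Year 7: 3,334 × $19 = $63,346. Book value $223,386.
Year 8: 5,994 × $19 = $113,886. Book value $109,500.

$56,886; $99,503; $86,773; $67,203; $22,211; $113,183; $63,346; $113,886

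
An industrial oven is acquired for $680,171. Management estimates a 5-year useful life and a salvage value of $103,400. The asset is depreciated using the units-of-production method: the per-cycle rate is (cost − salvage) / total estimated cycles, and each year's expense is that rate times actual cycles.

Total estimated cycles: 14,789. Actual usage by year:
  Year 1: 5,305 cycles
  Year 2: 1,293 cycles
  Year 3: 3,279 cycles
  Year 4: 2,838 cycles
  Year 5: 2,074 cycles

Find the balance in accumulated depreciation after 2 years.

Depreciable base = $680,171 − $103,400 = $576,771.
Rate = $576,771 / 14,789 cycles = $39 per cycle.
Year 1: 5,305 × $39 = $206,895. Book value $473,276.
Year 2: 1,293 × $39 = $50,427. Book value $422,849.
Accumulated through year 2 = $680,171 − $422,849 = $257,322.

$257,322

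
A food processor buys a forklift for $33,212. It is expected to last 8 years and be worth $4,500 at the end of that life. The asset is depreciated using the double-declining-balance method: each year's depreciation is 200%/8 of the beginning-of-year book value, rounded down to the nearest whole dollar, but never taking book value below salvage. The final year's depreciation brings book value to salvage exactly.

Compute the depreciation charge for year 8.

$0

Depreciable base = $33,212 − $4,500 = $28,712.
Year 1: ⌊$33,212 × 200%/8⌋ = $8,303. Book value $24,909.
Year 2: ⌊$24,909 × 200%/8⌋ = $6,227. Book value $18,682.
Year 3: ⌊$18,682 × 200%/8⌋ = $4,670. Book value $14,012.
Year 4: ⌊$14,012 × 200%/8⌋ = $3,503. Book value $10,509.
Year 5: ⌊$10,509 × 200%/8⌋ = $2,627. Book value $7,882.
Year 6: ⌊$7,882 × 200%/8⌋ = $1,970. Book value $5,912.
Year 7: ⌊$5,912 × 200%/8⌋ = $1,478, capped at $1,412. Book value $4,500.
Year 8 (final): $4,500 − $4,500 = $0. Book value $4,500.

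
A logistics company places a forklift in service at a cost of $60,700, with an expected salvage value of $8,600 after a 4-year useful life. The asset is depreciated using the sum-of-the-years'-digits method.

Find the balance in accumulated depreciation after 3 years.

Depreciable base = $60,700 − $8,600 = $52,100.
Sum of the years' digits = 4+3+2+1 = 10.
Year 1: $52,100 × 4/10 = $20,840. Book value $39,860.
Year 2: $52,100 × 3/10 = $15,630. Book value $24,230.
Year 3: $52,100 × 2/10 = $10,420. Book value $13,810.
Accumulated through year 3 = $60,700 − $13,810 = $46,890.

$46,890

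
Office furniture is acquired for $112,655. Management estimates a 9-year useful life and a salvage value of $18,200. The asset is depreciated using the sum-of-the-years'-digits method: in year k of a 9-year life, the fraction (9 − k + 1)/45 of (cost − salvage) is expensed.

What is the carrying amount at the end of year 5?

$39,190

Depreciable base = $112,655 − $18,200 = $94,455.
Sum of the years' digits = 9+8+7+6+5+4+3+2+1 = 45.
Year 1: $94,455 × 9/45 = $18,891. Book value $93,764.
Year 2: $94,455 × 8/45 = $16,792. Book value $76,972.
Year 3: $94,455 × 7/45 = $14,693. Book value $62,279.
Year 4: $94,455 × 6/45 = $12,594. Book value $49,685.
Year 5: $94,455 × 5/45 = $10,495. Book value $39,190.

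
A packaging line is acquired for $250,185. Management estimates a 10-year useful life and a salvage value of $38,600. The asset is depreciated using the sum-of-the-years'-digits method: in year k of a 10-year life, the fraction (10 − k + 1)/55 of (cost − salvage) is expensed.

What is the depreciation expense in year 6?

Depreciable base = $250,185 − $38,600 = $211,585.
Sum of the years' digits = 10+9+8+7+6+5+4+3+2+1 = 55.
Year 1: $211,585 × 10/55 = $38,470. Book value $211,715.
Year 2: $211,585 × 9/55 = $34,623. Book value $177,092.
Year 3: $211,585 × 8/55 = $30,776. Book value $146,316.
Year 4: $211,585 × 7/55 = $26,929. Book value $119,387.
Year 5: $211,585 × 6/55 = $23,082. Book value $96,305.
Year 6: $211,585 × 5/55 = $19,235. Book value $77,070.

$19,235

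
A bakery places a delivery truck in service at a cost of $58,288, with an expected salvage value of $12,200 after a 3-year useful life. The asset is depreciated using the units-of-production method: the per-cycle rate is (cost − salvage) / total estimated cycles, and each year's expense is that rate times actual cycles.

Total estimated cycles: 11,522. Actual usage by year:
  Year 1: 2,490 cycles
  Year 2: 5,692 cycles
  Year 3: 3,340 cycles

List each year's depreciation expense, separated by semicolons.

Depreciable base = $58,288 − $12,200 = $46,088.
Rate = $46,088 / 11,522 cycles = $4 per cycle.
Year 1: 2,490 × $4 = $9,960. Book value $48,328.
Year 2: 5,692 × $4 = $22,768. Book value $25,560.
Year 3: 3,340 × $4 = $13,360. Book value $12,200.

$9,960; $22,768; $13,360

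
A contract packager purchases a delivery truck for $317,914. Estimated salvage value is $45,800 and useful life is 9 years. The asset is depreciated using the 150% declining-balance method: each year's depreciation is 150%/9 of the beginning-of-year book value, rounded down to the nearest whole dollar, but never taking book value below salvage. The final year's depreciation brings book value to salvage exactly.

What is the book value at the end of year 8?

$73,939

Depreciable base = $317,914 − $45,800 = $272,114.
Year 1: ⌊$317,914 × 150%/9⌋ = $52,985. Book value $264,929.
Year 2: ⌊$264,929 × 150%/9⌋ = $44,154. Book value $220,775.
Year 3: ⌊$220,775 × 150%/9⌋ = $36,795. Book value $183,980.
Year 4: ⌊$183,980 × 150%/9⌋ = $30,663. Book value $153,317.
Year 5: ⌊$153,317 × 150%/9⌋ = $25,552. Book value $127,765.
Year 6: ⌊$127,765 × 150%/9⌋ = $21,294. Book value $106,471.
Year 7: ⌊$106,471 × 150%/9⌋ = $17,745. Book value $88,726.
Year 8: ⌊$88,726 × 150%/9⌋ = $14,787. Book value $73,939.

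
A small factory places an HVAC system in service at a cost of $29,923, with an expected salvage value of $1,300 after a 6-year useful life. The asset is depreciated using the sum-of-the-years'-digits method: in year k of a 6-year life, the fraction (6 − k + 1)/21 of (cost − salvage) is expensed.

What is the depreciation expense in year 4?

Depreciable base = $29,923 − $1,300 = $28,623.
Sum of the years' digits = 6+5+4+3+2+1 = 21.
Year 1: $28,623 × 6/21 = $8,178. Book value $21,745.
Year 2: $28,623 × 5/21 = $6,815. Book value $14,930.
Year 3: $28,623 × 4/21 = $5,452. Book value $9,478.
Year 4: $28,623 × 3/21 = $4,089. Book value $5,389.

$4,089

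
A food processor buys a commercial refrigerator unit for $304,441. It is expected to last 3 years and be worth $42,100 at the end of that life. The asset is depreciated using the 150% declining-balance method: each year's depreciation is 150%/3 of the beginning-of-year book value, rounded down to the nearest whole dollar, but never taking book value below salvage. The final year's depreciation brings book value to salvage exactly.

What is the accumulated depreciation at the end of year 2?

$228,330

Depreciable base = $304,441 − $42,100 = $262,341.
Year 1: ⌊$304,441 × 150%/3⌋ = $152,220. Book value $152,221.
Year 2: ⌊$152,221 × 150%/3⌋ = $76,110. Book value $76,111.
Accumulated through year 2 = $304,441 − $76,111 = $228,330.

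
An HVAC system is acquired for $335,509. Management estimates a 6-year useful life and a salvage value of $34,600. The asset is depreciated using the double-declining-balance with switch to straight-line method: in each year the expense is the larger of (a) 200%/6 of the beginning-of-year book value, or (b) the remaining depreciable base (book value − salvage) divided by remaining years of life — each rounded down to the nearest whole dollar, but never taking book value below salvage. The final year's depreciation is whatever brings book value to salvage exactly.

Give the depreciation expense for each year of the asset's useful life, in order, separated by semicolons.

$111,836; $74,557; $49,705; $33,137; $22,091; $9,583

Depreciable base = $335,509 − $34,600 = $300,909.
Year 1: DB = ⌊$335,509 × 200%/6⌋ = $111,836; SL = ⌊$300,909/6⌋ = $50,151 → take DB $111,836. Book value $223,673.
Year 2: DB = ⌊$223,673 × 200%/6⌋ = $74,557; SL = ⌊$189,073/5⌋ = $37,814 → take DB $74,557. Book value $149,116.
Year 3: DB = ⌊$149,116 × 200%/6⌋ = $49,705; SL = ⌊$114,516/4⌋ = $28,629 → take DB $49,705. Book value $99,411.
Year 4: DB = ⌊$99,411 × 200%/6⌋ = $33,137; SL = ⌊$64,811/3⌋ = $21,603 → take DB $33,137. Book value $66,274.
Year 5: DB = ⌊$66,274 × 200%/6⌋ = $22,091; SL = ⌊$31,674/2⌋ = $15,837 → take DB $22,091. Book value $44,183.
Year 6 (final): $44,183 − $34,600 = $9,583. Book value $34,600.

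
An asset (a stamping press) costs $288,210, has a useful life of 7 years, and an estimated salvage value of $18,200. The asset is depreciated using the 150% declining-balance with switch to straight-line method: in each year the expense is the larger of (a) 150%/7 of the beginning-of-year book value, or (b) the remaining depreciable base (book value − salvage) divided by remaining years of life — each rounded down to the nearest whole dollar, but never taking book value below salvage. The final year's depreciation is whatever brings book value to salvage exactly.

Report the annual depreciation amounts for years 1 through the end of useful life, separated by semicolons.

$61,759; $48,525; $38,127; $30,399; $30,400; $30,400; $30,400

Depreciable base = $288,210 − $18,200 = $270,010.
Year 1: DB = ⌊$288,210 × 150%/7⌋ = $61,759; SL = ⌊$270,010/7⌋ = $38,572 → take DB $61,759. Book value $226,451.
Year 2: DB = ⌊$226,451 × 150%/7⌋ = $48,525; SL = ⌊$208,251/6⌋ = $34,708 → take DB $48,525. Book value $177,926.
Year 3: DB = ⌊$177,926 × 150%/7⌋ = $38,127; SL = ⌊$159,726/5⌋ = $31,945 → take DB $38,127. Book value $139,799.
Year 4: DB = ⌊$139,799 × 150%/7⌋ = $29,956; SL = ⌊$121,599/4⌋ = $30,399 → take SL $30,399. Book value $109,400.
Year 5: DB = ⌊$109,400 × 150%/7⌋ = $23,442; SL = ⌊$91,200/3⌋ = $30,400 → take SL $30,400. Book value $79,000.
Year 6: DB = ⌊$79,000 × 150%/7⌋ = $16,928; SL = ⌊$60,800/2⌋ = $30,400 → take SL $30,400. Book value $48,600.
Year 7 (final): $48,600 − $18,200 = $30,400. Book value $18,200.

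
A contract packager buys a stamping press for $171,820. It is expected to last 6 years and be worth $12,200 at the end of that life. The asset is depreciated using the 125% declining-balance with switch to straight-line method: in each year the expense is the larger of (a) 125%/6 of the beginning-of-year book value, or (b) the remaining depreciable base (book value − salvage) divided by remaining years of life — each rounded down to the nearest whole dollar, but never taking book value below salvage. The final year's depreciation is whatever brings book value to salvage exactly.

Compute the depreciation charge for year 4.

Depreciable base = $171,820 − $12,200 = $159,620.
Year 1: DB = ⌊$171,820 × 125%/6⌋ = $35,795; SL = ⌊$159,620/6⌋ = $26,603 → take DB $35,795. Book value $136,025.
Year 2: DB = ⌊$136,025 × 125%/6⌋ = $28,338; SL = ⌊$123,825/5⌋ = $24,765 → take DB $28,338. Book value $107,687.
Year 3: DB = ⌊$107,687 × 125%/6⌋ = $22,434; SL = ⌊$95,487/4⌋ = $23,871 → take SL $23,871. Book value $83,816.
Year 4: DB = ⌊$83,816 × 125%/6⌋ = $17,461; SL = ⌊$71,616/3⌋ = $23,872 → take SL $23,872. Book value $59,944.

$23,872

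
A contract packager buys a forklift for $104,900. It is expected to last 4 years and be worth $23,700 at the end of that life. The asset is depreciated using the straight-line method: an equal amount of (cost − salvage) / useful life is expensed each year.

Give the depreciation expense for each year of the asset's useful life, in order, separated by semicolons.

Depreciable base = $104,900 − $23,700 = $81,200.
Annual expense = $81,200 / 4 = $20,300.
End of year 1: book value $84,600.
End of year 2: book value $64,300.
End of year 3: book value $44,000.
End of year 4: book value $23,700.

$20,300; $20,300; $20,300; $20,300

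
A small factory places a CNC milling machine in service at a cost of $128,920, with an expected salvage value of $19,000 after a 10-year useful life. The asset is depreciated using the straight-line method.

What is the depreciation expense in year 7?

Depreciable base = $128,920 − $19,000 = $109,920.
Annual expense = $109,920 / 10 = $10,992.

$10,992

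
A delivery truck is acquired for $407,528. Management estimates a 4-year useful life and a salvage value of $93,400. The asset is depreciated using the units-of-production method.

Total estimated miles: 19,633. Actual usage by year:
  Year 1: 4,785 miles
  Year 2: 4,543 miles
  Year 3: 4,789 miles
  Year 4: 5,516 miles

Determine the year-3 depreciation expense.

Depreciable base = $407,528 − $93,400 = $314,128.
Rate = $314,128 / 19,633 miles = $16 per mile.
Year 1: 4,785 × $16 = $76,560. Book value $330,968.
Year 2: 4,543 × $16 = $72,688. Book value $258,280.
Year 3: 4,789 × $16 = $76,624. Book value $181,656.

$76,624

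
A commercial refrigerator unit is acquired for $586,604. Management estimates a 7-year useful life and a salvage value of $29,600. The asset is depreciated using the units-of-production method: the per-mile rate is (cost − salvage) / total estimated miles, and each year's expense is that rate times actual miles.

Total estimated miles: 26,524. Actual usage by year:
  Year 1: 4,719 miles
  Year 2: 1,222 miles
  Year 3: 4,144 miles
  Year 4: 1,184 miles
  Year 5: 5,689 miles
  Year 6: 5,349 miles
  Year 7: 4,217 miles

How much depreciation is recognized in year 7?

$88,557

Depreciable base = $586,604 − $29,600 = $557,004.
Rate = $557,004 / 26,524 miles = $21 per mile.
Year 1: 4,719 × $21 = $99,099. Book value $487,505.
Year 2: 1,222 × $21 = $25,662. Book value $461,843.
Year 3: 4,144 × $21 = $87,024. Book value $374,819.
Year 4: 1,184 × $21 = $24,864. Book value $349,955.
Year 5: 5,689 × $21 = $119,469. Book value $230,486.
Year 6: 5,349 × $21 = $112,329. Book value $118,157.
Year 7: 4,217 × $21 = $88,557. Book value $29,600.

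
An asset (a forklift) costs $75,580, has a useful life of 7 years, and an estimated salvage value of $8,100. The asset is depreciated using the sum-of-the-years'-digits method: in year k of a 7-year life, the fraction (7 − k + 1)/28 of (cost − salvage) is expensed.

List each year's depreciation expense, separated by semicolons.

$16,870; $14,460; $12,050; $9,640; $7,230; $4,820; $2,410

Depreciable base = $75,580 − $8,100 = $67,480.
Sum of the years' digits = 7+6+5+4+3+2+1 = 28.
Year 1: $67,480 × 7/28 = $16,870. Book value $58,710.
Year 2: $67,480 × 6/28 = $14,460. Book value $44,250.
Year 3: $67,480 × 5/28 = $12,050. Book value $32,200.
Year 4: $67,480 × 4/28 = $9,640. Book value $22,560.
Year 5: $67,480 × 3/28 = $7,230. Book value $15,330.
Year 6: $67,480 × 2/28 = $4,820. Book value $10,510.
Year 7: $67,480 × 1/28 = $2,410. Book value $8,100.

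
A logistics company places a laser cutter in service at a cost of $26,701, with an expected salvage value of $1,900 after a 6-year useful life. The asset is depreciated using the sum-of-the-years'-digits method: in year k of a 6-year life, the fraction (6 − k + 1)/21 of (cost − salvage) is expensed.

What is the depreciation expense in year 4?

Depreciable base = $26,701 − $1,900 = $24,801.
Sum of the years' digits = 6+5+4+3+2+1 = 21.
Year 1: $24,801 × 6/21 = $7,086. Book value $19,615.
Year 2: $24,801 × 5/21 = $5,905. Book value $13,710.
Year 3: $24,801 × 4/21 = $4,724. Book value $8,986.
Year 4: $24,801 × 3/21 = $3,543. Book value $5,443.

$3,543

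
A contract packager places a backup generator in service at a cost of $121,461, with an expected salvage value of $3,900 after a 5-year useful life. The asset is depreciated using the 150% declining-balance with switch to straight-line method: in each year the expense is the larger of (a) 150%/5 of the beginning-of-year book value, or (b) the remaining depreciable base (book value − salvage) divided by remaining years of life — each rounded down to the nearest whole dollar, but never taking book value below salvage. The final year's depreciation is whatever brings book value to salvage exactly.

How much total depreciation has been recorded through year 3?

Depreciable base = $121,461 − $3,900 = $117,561.
Year 1: DB = ⌊$121,461 × 150%/5⌋ = $36,438; SL = ⌊$117,561/5⌋ = $23,512 → take DB $36,438. Book value $85,023.
Year 2: DB = ⌊$85,023 × 150%/5⌋ = $25,506; SL = ⌊$81,123/4⌋ = $20,280 → take DB $25,506. Book value $59,517.
Year 3: DB = ⌊$59,517 × 150%/5⌋ = $17,855; SL = ⌊$55,617/3⌋ = $18,539 → take SL $18,539. Book value $40,978.
Accumulated through year 3 = $121,461 − $40,978 = $80,483.

$80,483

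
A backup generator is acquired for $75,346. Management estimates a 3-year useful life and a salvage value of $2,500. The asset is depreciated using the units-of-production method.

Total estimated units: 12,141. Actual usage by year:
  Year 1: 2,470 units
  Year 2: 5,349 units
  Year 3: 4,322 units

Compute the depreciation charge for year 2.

Depreciable base = $75,346 − $2,500 = $72,846.
Rate = $72,846 / 12,141 units = $6 per unit.
Year 1: 2,470 × $6 = $14,820. Book value $60,526.
Year 2: 5,349 × $6 = $32,094. Book value $28,432.

$32,094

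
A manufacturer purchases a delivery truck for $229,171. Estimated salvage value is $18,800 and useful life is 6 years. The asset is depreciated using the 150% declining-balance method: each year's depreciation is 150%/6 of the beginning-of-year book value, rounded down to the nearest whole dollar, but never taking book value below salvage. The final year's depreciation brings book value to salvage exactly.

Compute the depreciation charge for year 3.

Depreciable base = $229,171 − $18,800 = $210,371.
Year 1: ⌊$229,171 × 150%/6⌋ = $57,292. Book value $171,879.
Year 2: ⌊$171,879 × 150%/6⌋ = $42,969. Book value $128,910.
Year 3: ⌊$128,910 × 150%/6⌋ = $32,227. Book value $96,683.

$32,227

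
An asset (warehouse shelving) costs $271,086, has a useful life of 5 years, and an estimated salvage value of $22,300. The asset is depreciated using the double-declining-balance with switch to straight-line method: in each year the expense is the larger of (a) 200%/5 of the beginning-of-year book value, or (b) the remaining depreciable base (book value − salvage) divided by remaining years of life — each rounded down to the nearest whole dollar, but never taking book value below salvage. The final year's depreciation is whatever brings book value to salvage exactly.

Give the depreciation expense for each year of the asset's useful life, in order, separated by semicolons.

$108,434; $65,060; $39,036; $23,422; $12,834

Depreciable base = $271,086 − $22,300 = $248,786.
Year 1: DB = ⌊$271,086 × 200%/5⌋ = $108,434; SL = ⌊$248,786/5⌋ = $49,757 → take DB $108,434. Book value $162,652.
Year 2: DB = ⌊$162,652 × 200%/5⌋ = $65,060; SL = ⌊$140,352/4⌋ = $35,088 → take DB $65,060. Book value $97,592.
Year 3: DB = ⌊$97,592 × 200%/5⌋ = $39,036; SL = ⌊$75,292/3⌋ = $25,097 → take DB $39,036. Book value $58,556.
Year 4: DB = ⌊$58,556 × 200%/5⌋ = $23,422; SL = ⌊$36,256/2⌋ = $18,128 → take DB $23,422. Book value $35,134.
Year 5 (final): $35,134 − $22,300 = $12,834. Book value $22,300.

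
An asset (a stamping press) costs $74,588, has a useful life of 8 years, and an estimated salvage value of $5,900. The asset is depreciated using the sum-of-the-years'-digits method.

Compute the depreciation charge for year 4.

$9,540

Depreciable base = $74,588 − $5,900 = $68,688.
Sum of the years' digits = 8+7+6+5+4+3+2+1 = 36.
Year 1: $68,688 × 8/36 = $15,264. Book value $59,324.
Year 2: $68,688 × 7/36 = $13,356. Book value $45,968.
Year 3: $68,688 × 6/36 = $11,448. Book value $34,520.
Year 4: $68,688 × 5/36 = $9,540. Book value $24,980.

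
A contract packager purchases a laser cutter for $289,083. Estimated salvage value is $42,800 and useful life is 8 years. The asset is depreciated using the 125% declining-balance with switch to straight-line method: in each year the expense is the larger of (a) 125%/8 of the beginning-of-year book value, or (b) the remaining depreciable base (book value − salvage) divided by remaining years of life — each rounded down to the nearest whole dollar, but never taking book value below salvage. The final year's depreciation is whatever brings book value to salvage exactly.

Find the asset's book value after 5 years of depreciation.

$120,587

Depreciable base = $289,083 − $42,800 = $246,283.
Year 1: DB = ⌊$289,083 × 125%/8⌋ = $45,169; SL = ⌊$246,283/8⌋ = $30,785 → take DB $45,169. Book value $243,914.
Year 2: DB = ⌊$243,914 × 125%/8⌋ = $38,111; SL = ⌊$201,114/7⌋ = $28,730 → take DB $38,111. Book value $205,803.
Year 3: DB = ⌊$205,803 × 125%/8⌋ = $32,156; SL = ⌊$163,003/6⌋ = $27,167 → take DB $32,156. Book value $173,647.
Year 4: DB = ⌊$173,647 × 125%/8⌋ = $27,132; SL = ⌊$130,847/5⌋ = $26,169 → take DB $27,132. Book value $146,515.
Year 5: DB = ⌊$146,515 × 125%/8⌋ = $22,892; SL = ⌊$103,715/4⌋ = $25,928 → take SL $25,928. Book value $120,587.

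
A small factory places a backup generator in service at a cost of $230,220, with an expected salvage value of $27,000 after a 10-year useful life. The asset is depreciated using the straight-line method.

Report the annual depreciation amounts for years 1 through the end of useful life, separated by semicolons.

Depreciable base = $230,220 − $27,000 = $203,220.
Annual expense = $203,220 / 10 = $20,322.
End of year 1: book value $209,898.
End of year 2: book value $189,576.
End of year 3: book value $169,254.
End of year 4: book value $148,932.
End of year 5: book value $128,610.
End of year 6: book value $108,288.
End of year 7: book value $87,966.
End of year 8: book value $67,644.
End of year 9: book value $47,322.
End of year 10: book value $27,000.

$20,322; $20,322; $20,322; $20,322; $20,322; $20,322; $20,322; $20,322; $20,322; $20,322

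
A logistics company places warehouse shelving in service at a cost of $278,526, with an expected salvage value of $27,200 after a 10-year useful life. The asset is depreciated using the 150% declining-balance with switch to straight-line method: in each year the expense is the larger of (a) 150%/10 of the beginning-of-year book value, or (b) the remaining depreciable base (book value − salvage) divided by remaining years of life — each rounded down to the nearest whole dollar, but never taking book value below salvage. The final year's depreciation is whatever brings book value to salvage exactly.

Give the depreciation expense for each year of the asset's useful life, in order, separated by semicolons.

$41,778; $35,512; $30,185; $25,657; $21,809; $19,277; $19,277; $19,277; $19,277; $19,277

Depreciable base = $278,526 − $27,200 = $251,326.
Year 1: DB = ⌊$278,526 × 150%/10⌋ = $41,778; SL = ⌊$251,326/10⌋ = $25,132 → take DB $41,778. Book value $236,748.
Year 2: DB = ⌊$236,748 × 150%/10⌋ = $35,512; SL = ⌊$209,548/9⌋ = $23,283 → take DB $35,512. Book value $201,236.
Year 3: DB = ⌊$201,236 × 150%/10⌋ = $30,185; SL = ⌊$174,036/8⌋ = $21,754 → take DB $30,185. Book value $171,051.
Year 4: DB = ⌊$171,051 × 150%/10⌋ = $25,657; SL = ⌊$143,851/7⌋ = $20,550 → take DB $25,657. Book value $145,394.
Year 5: DB = ⌊$145,394 × 150%/10⌋ = $21,809; SL = ⌊$118,194/6⌋ = $19,699 → take DB $21,809. Book value $123,585.
Year 6: DB = ⌊$123,585 × 150%/10⌋ = $18,537; SL = ⌊$96,385/5⌋ = $19,277 → take SL $19,277. Book value $104,308.
Year 7: DB = ⌊$104,308 × 150%/10⌋ = $15,646; SL = ⌊$77,108/4⌋ = $19,277 → take SL $19,277. Book value $85,031.
Year 8: DB = ⌊$85,031 × 150%/10⌋ = $12,754; SL = ⌊$57,831/3⌋ = $19,277 → take SL $19,277. Book value $65,754.
Year 9: DB = ⌊$65,754 × 150%/10⌋ = $9,863; SL = ⌊$38,554/2⌋ = $19,277 → take SL $19,277. Book value $46,477.
Year 10 (final): $46,477 − $27,200 = $19,277. Book value $27,200.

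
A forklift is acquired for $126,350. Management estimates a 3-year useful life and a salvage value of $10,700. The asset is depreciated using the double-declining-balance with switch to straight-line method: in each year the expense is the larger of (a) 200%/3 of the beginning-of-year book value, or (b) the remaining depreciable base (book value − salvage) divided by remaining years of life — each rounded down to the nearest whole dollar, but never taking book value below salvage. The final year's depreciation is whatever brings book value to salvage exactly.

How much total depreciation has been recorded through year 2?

$112,311

Depreciable base = $126,350 − $10,700 = $115,650.
Year 1: DB = ⌊$126,350 × 200%/3⌋ = $84,233; SL = ⌊$115,650/3⌋ = $38,550 → take DB $84,233. Book value $42,117.
Year 2: DB = ⌊$42,117 × 200%/3⌋ = $28,078; SL = ⌊$31,417/2⌋ = $15,708 → take DB $28,078. Book value $14,039.
Accumulated through year 2 = $126,350 − $14,039 = $112,311.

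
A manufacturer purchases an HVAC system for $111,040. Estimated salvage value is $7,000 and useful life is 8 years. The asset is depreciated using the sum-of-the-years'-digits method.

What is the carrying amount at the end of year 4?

$35,900

Depreciable base = $111,040 − $7,000 = $104,040.
Sum of the years' digits = 8+7+6+5+4+3+2+1 = 36.
Year 1: $104,040 × 8/36 = $23,120. Book value $87,920.
Year 2: $104,040 × 7/36 = $20,230. Book value $67,690.
Year 3: $104,040 × 6/36 = $17,340. Book value $50,350.
Year 4: $104,040 × 5/36 = $14,450. Book value $35,900.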